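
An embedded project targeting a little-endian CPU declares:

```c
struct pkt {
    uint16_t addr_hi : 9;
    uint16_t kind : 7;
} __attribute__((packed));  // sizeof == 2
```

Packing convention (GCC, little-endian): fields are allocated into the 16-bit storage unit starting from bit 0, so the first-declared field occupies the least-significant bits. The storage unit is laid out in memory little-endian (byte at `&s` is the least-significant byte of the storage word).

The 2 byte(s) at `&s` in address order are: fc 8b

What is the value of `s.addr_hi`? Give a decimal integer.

[0]=0xfc [1]=0x8b (little-endian) → word 0x8bfc
addr_hi [0+:9] = (word>>0) & 0x1ff = 508  ←
kind [9+:7] = (word>>9) & 0x7f = 69

508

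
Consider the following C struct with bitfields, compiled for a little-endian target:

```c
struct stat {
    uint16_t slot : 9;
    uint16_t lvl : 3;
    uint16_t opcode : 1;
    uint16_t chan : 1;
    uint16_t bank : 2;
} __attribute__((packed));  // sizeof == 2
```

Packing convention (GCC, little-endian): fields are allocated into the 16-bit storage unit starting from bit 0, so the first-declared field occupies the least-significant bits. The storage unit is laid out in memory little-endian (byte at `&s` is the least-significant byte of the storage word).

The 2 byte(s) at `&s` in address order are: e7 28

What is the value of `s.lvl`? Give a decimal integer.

[0]=0xe7 [1]=0x28 (little-endian) → word 0x28e7
slot:9 @ bit 0 → (0x28e7>>0)&0x1ff = 0xe7
lvl:3 @ bit 9 → (0x28e7>>9)&0x7 = 0x4  ←
opcode:1 @ bit 12 → (0x28e7>>12)&0x1 = 0x0
chan:1 @ bit 13 → (0x28e7>>13)&0x1 = 0x1
bank:2 @ bit 14 → (0x28e7>>14)&0x3 = 0x0

4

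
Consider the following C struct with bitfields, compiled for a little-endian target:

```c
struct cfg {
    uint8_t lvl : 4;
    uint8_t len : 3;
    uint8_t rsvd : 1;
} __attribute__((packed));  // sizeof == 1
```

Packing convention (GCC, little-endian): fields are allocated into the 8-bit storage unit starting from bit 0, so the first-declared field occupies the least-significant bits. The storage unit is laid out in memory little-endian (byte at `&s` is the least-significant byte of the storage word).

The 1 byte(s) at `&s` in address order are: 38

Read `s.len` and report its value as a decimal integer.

[0]=0x38 (little-endian) → word 0x38
lvl [0+:4] = (word>>0) & 0xf = 8
len [4+:3] = (word>>4) & 0x7 = 3  ←
rsvd [7+:1] = (word>>7) & 0x1 = 0

3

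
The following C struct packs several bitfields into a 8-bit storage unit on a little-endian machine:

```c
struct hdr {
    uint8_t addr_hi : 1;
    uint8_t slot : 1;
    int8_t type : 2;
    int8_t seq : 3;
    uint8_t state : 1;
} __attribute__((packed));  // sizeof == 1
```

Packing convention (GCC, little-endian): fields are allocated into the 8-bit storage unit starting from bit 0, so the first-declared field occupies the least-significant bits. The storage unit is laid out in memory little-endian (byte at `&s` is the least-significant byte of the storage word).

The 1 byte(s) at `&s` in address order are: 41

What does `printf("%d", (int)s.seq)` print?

-4

[0]=0x41 (little-endian) → word 0x41
addr_hi:1 @ bit 0 → (0x41>>0)&0x1 = 0x1
slot:1 @ bit 1 → (0x41>>1)&0x1 = 0x0
type:2 @ bit 2 → (0x41>>2)&0x3 = 0x0
seq:3 @ bit 4 → (0x41>>4)&0x7 = 0x4  ←
state:1 @ bit 7 → (0x41>>7)&0x1 = 0x0
seq signed 3b, MSB=1: 4 - 8 = -4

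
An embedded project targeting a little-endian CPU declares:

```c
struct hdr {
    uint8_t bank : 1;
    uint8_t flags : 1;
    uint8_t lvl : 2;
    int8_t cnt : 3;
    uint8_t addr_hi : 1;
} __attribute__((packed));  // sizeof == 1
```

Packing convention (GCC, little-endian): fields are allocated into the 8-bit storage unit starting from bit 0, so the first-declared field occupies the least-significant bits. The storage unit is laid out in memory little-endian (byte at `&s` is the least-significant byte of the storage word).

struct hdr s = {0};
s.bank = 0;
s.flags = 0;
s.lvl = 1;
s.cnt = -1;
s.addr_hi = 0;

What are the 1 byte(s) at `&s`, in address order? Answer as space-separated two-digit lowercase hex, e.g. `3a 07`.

bank:1 = 0 → 0x0 << 0 → word 0x00
flags:1 = 0 → 0x0 << 1 → word 0x00
lvl:2 = 1 → 0x1 << 2 → word 0x04
cnt:3 = -1 → 0x7 << 4 → word 0x74
addr_hi:1 = 0 → 0x0 << 7 → word 0x74
word = 0x74 → little-endian bytes:
  [0]=0x74

74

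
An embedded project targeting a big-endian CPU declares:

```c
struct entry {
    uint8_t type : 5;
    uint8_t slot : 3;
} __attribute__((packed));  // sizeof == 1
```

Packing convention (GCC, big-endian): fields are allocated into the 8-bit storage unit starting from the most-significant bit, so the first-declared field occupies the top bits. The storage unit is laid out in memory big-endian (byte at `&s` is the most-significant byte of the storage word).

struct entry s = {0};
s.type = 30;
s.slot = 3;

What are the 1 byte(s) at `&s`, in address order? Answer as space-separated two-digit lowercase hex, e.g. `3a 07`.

f3

type:5 = 30 → 0x1e << 3 → word 0xf0
slot:3 = 3 → 0x3 << 0 → word 0xf3
word = 0xf3 → big-endian bytes:
  [0]=0xf3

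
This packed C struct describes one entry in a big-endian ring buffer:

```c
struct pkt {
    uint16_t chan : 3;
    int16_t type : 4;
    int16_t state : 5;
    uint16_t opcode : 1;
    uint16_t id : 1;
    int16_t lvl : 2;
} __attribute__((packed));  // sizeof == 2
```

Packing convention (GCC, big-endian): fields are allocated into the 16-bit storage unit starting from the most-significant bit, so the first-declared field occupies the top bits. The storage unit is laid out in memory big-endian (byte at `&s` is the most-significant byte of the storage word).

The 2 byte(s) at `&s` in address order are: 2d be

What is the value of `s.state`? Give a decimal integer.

[0]=0x2d [1]=0xbe (big-endian) → word 0x2dbe
chan [13+:3] = (word>>13) & 0x7 = 1
type [9+:4] = (word>>9) & 0xf = 6
state [4+:5] = (word>>4) & 0x1f = 27  ←
opcode [3+:1] = (word>>3) & 0x1 = 1
id [2+:1] = (word>>2) & 0x1 = 1
lvl [0+:2] = (word>>0) & 0x3 = 2
state signed 5b, MSB=1: 27 - 32 = -5

-5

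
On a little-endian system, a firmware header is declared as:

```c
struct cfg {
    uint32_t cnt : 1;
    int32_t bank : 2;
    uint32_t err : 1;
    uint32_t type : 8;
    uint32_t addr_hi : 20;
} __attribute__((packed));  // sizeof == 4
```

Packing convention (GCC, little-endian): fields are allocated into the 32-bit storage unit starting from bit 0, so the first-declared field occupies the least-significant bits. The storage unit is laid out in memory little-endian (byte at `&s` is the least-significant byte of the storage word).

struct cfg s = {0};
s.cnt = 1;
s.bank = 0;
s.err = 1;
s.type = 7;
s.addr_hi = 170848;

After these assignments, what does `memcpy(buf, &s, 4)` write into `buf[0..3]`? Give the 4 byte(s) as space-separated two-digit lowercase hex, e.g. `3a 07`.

79 00 b6 29

[0+:1] cnt=1 & 0x1 = 0x1; word=0x00000001
[1+:2] bank=0 & 0x3 = 0x0; word=0x00000001
[3+:1] err=1 & 0x1 = 0x1; word=0x00000009
[4+:8] type=7 & 0xff = 0x7; word=0x00000079
[12+:20] addr_hi=170848 & 0xfffff = 0x29b60; word=0x29b60079
word = 0x29b60079 → little-endian bytes:
  [0]=0x79  [1]=0x00  [2]=0xb6  [3]=0x29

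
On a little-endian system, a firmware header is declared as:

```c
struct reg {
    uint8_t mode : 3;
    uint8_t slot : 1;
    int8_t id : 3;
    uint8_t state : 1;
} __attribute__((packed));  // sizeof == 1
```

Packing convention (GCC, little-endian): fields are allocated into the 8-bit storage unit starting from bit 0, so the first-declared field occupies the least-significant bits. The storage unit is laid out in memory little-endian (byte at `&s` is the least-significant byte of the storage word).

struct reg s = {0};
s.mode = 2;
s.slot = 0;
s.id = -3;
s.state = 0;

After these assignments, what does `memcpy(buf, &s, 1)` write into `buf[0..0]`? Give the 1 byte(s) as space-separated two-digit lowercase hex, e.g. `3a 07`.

mode (3b) val=2 bits=0x2 at bit 0: 0x02
slot (1b) val=0 bits=0x0 at bit 3: 0x02
id (3b) val=-3 bits=0x5 at bit 4: 0x52
state (1b) val=0 bits=0x0 at bit 7: 0x52
word = 0x52 → little-endian bytes:
  [0]=0x52

52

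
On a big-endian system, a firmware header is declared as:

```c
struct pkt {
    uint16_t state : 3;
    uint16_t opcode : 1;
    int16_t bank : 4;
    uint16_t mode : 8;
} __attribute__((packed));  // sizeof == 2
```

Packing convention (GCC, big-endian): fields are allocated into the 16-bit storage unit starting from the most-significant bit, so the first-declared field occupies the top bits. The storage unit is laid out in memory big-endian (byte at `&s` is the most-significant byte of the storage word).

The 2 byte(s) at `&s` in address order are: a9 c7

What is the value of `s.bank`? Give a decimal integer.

-7

[0]=0xa9 [1]=0xc7 (big-endian) → word 0xa9c7
state [13+:3] = (word>>13) & 0x7 = 5
opcode [12+:1] = (word>>12) & 0x1 = 0
bank [8+:4] = (word>>8) & 0xf = 9  ←
mode [0+:8] = (word>>0) & 0xff = 199
bank signed 4b, MSB=1: 9 - 16 = -7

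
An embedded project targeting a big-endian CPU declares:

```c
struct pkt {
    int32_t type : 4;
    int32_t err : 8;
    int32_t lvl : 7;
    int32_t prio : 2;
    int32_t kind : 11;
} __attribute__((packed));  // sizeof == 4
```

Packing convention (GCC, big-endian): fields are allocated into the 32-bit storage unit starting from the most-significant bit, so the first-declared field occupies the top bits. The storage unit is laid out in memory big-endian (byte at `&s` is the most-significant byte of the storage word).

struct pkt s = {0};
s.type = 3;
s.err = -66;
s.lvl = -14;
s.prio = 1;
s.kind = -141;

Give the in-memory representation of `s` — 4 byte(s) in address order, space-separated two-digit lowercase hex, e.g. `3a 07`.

type:4 = 3 → 0x3 << 28 → word 0x30000000
err:8 = -66 → 0xbe << 20 → word 0x3be00000
lvl:7 = -14 → 0x72 << 13 → word 0x3bee4000
prio:2 = 1 → 0x1 << 11 → word 0x3bee4800
kind:11 = -141 → 0x773 << 0 → word 0x3bee4f73
word = 0x3bee4f73 → big-endian bytes:
  [0]=0x3b  [1]=0xee  [2]=0x4f  [3]=0x73

3b ee 4f 73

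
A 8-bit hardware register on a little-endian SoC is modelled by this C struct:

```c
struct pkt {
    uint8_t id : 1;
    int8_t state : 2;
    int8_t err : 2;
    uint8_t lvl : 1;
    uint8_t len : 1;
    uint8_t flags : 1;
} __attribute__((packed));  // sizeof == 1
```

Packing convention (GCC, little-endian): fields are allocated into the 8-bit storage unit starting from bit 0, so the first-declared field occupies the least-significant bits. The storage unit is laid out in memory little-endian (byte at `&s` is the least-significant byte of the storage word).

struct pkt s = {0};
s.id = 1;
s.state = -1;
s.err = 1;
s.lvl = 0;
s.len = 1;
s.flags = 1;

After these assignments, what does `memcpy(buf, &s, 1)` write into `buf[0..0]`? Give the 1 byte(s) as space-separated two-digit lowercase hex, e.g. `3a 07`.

cf

id (1b) val=1 bits=0x1 at bit 0: 0x01
state (2b) val=-1 bits=0x3 at bit 1: 0x07
err (2b) val=1 bits=0x1 at bit 3: 0x0f
lvl (1b) val=0 bits=0x0 at bit 5: 0x0f
len (1b) val=1 bits=0x1 at bit 6: 0x4f
flags (1b) val=1 bits=0x1 at bit 7: 0xcf
word = 0xcf → little-endian bytes:
  [0]=0xcf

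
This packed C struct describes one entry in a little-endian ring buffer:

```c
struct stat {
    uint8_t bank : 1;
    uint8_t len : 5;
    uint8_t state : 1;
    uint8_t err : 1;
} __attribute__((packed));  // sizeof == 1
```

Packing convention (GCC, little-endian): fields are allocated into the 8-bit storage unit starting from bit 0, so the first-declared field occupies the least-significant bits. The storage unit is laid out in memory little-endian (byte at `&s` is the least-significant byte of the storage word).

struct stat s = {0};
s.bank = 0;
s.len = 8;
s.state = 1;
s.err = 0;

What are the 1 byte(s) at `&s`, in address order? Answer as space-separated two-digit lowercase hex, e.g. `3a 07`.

50

bank (1b) val=0 bits=0x0 at bit 0: 0x00
len (5b) val=8 bits=0x8 at bit 1: 0x10
state (1b) val=1 bits=0x1 at bit 6: 0x50
err (1b) val=0 bits=0x0 at bit 7: 0x50
word = 0x50 → little-endian bytes:
  [0]=0x50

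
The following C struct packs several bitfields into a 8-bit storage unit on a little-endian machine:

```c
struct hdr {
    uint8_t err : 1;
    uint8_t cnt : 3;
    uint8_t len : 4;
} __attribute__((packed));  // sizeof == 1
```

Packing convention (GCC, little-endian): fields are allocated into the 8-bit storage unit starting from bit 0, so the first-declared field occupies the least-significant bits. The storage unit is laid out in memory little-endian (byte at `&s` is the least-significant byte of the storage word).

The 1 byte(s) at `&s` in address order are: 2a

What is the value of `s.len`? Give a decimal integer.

[0]=0x2a (little-endian) → word 0x2a
err:1 @ bit 0 → (0x2a>>0)&0x1 = 0x0
cnt:3 @ bit 1 → (0x2a>>1)&0x7 = 0x5
len:4 @ bit 4 → (0x2a>>4)&0xf = 0x2  ←

2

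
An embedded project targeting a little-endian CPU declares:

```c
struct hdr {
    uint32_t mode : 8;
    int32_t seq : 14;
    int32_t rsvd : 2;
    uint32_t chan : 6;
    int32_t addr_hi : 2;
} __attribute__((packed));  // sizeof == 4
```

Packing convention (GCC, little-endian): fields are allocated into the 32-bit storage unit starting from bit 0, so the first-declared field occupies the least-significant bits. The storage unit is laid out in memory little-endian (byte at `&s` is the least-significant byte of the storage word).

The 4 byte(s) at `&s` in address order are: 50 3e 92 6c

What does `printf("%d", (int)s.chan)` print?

[0]=0x50 [1]=0x3e [2]=0x92 [3]=0x6c (little-endian) → word 0x6c923e50
mode:8 @ bit 0 → (0x6c923e50>>0)&0xff = 0x50
seq:14 @ bit 8 → (0x6c923e50>>8)&0x3fff = 0x123e
rsvd:2 @ bit 22 → (0x6c923e50>>22)&0x3 = 0x2
chan:6 @ bit 24 → (0x6c923e50>>24)&0x3f = 0x2c  ←
addr_hi:2 @ bit 30 → (0x6c923e50>>30)&0x3 = 0x1

44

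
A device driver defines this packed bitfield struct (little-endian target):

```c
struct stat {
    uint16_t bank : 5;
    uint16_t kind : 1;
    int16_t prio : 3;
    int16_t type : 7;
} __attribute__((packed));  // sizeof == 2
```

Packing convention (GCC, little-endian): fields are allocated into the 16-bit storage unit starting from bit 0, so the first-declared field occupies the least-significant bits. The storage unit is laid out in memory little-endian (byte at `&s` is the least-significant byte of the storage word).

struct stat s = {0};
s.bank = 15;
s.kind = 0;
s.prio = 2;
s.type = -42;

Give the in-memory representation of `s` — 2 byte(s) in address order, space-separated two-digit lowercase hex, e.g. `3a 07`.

bank:5 = 15 → 0xf << 0 → word 0x000f
kind:1 = 0 → 0x0 << 5 → word 0x000f
prio:3 = 2 → 0x2 << 6 → word 0x008f
type:7 = -42 → 0x56 << 9 → word 0xac8f
word = 0xac8f → little-endian bytes:
  [0]=0x8f  [1]=0xac

8f ac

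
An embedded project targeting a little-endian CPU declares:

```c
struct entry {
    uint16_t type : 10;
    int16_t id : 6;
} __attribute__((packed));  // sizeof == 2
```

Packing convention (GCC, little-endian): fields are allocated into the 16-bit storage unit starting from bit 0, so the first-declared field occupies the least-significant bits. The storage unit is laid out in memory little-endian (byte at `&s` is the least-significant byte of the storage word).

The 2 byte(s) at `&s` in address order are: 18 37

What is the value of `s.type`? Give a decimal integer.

792

[0]=0x18 [1]=0x37 (little-endian) → word 0x3718
type:10 @ bit 0 → (0x3718>>0)&0x3ff = 0x318  ←
id:6 @ bit 10 → (0x3718>>10)&0x3f = 0xd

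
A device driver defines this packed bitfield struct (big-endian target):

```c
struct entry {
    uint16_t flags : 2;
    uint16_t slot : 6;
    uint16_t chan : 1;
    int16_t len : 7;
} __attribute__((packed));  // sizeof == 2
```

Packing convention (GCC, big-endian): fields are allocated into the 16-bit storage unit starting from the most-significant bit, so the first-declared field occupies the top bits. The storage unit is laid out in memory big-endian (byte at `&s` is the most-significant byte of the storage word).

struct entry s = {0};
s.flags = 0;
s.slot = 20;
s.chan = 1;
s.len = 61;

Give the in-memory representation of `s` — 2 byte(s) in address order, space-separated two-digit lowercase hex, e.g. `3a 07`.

flags:2 = 0 → 0x0 << 14 → word 0x0000
slot:6 = 20 → 0x14 << 8 → word 0x1400
chan:1 = 1 → 0x1 << 7 → word 0x1480
len:7 = 61 → 0x3d << 0 → word 0x14bd
word = 0x14bd → big-endian bytes:
  [0]=0x14  [1]=0xbd

14 bd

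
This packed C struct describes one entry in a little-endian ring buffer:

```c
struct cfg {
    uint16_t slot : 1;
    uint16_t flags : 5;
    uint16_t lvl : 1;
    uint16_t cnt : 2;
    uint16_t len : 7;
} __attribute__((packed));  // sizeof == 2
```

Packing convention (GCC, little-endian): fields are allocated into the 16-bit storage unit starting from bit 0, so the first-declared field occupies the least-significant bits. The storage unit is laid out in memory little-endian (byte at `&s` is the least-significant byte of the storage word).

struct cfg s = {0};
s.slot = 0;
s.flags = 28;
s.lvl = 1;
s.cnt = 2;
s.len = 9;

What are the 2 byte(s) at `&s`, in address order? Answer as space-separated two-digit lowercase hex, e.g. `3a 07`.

slot (1b) val=0 bits=0x0 at bit 0: 0x0000
flags (5b) val=28 bits=0x1c at bit 1: 0x0038
lvl (1b) val=1 bits=0x1 at bit 6: 0x0078
cnt (2b) val=2 bits=0x2 at bit 7: 0x0178
len (7b) val=9 bits=0x9 at bit 9: 0x1378
word = 0x1378 → little-endian bytes:
  [0]=0x78  [1]=0x13

78 13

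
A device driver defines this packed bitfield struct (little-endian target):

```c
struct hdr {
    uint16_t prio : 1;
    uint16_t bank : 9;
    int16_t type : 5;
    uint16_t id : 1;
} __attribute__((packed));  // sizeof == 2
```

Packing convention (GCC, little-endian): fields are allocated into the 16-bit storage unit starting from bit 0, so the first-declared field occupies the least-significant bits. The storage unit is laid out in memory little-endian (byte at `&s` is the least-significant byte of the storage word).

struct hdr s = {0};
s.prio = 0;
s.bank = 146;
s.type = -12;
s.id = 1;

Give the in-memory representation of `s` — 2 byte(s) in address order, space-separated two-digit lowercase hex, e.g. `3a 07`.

[0+:1] prio=0 & 0x1 = 0x0; word=0x0000
[1+:9] bank=146 & 0x1ff = 0x92; word=0x0124
[10+:5] type=-12 & 0x1f = 0x14; word=0x5124
[15+:1] id=1 & 0x1 = 0x1; word=0xd124
word = 0xd124 → little-endian bytes:
  [0]=0x24  [1]=0xd1

24 d1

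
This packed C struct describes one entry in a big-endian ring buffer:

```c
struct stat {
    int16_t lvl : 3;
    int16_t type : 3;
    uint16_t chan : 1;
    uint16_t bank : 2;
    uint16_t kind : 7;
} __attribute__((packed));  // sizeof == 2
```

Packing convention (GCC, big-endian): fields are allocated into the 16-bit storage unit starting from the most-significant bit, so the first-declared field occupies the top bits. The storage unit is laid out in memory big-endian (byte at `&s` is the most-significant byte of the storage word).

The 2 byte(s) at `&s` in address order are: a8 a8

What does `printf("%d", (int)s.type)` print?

[0]=0xa8 [1]=0xa8 (big-endian) → word 0xa8a8
lvl:3 @ bit 13 → (0xa8a8>>13)&0x7 = 0x5
type:3 @ bit 10 → (0xa8a8>>10)&0x7 = 0x2  ←
chan:1 @ bit 9 → (0xa8a8>>9)&0x1 = 0x0
bank:2 @ bit 7 → (0xa8a8>>7)&0x3 = 0x1
kind:7 @ bit 0 → (0xa8a8>>0)&0x7f = 0x28
type signed 3b, MSB=0: value = 2

2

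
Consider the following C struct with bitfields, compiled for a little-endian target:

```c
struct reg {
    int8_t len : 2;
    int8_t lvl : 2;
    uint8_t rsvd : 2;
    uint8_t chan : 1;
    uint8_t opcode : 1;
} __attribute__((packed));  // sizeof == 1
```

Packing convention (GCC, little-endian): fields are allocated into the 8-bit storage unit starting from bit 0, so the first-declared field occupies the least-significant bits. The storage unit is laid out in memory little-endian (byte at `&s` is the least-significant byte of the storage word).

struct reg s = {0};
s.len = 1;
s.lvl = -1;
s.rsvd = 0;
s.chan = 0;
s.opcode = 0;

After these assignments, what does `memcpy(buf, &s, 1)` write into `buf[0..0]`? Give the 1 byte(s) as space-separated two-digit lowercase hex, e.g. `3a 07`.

0d

len (2b) val=1 bits=0x1 at bit 0: 0x01
lvl (2b) val=-1 bits=0x3 at bit 2: 0x0d
rsvd (2b) val=0 bits=0x0 at bit 4: 0x0d
chan (1b) val=0 bits=0x0 at bit 6: 0x0d
opcode (1b) val=0 bits=0x0 at bit 7: 0x0d
word = 0x0d → little-endian bytes:
  [0]=0x0d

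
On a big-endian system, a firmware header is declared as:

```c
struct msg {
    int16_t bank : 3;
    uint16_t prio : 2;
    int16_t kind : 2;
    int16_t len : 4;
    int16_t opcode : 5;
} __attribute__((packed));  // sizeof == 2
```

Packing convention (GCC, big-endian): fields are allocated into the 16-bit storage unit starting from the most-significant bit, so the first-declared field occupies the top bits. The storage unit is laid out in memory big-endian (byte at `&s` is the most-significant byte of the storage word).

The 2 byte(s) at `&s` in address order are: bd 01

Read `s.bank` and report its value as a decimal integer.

-3

[0]=0xbd [1]=0x01 (big-endian) → word 0xbd01
bank:3 @ bit 13 → (0xbd01>>13)&0x7 = 0x5  ←
prio:2 @ bit 11 → (0xbd01>>11)&0x3 = 0x3
kind:2 @ bit 9 → (0xbd01>>9)&0x3 = 0x2
len:4 @ bit 5 → (0xbd01>>5)&0xf = 0x8
opcode:5 @ bit 0 → (0xbd01>>0)&0x1f = 0x1
bank signed 3b, MSB=1: 5 - 8 = -3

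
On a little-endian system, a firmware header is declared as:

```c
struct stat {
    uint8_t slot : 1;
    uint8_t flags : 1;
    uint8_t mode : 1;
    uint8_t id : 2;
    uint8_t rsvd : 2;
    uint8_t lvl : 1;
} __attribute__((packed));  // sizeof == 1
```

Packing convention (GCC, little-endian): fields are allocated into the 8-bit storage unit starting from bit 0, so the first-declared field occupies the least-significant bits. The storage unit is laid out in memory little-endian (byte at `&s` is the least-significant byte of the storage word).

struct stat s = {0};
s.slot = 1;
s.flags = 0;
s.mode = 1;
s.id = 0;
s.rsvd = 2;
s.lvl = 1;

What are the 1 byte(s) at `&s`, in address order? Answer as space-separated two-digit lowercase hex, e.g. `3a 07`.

[0+:1] slot=1 & 0x1 = 0x1; word=0x01
[1+:1] flags=0 & 0x1 = 0x0; word=0x01
[2+:1] mode=1 & 0x1 = 0x1; word=0x05
[3+:2] id=0 & 0x3 = 0x0; word=0x05
[5+:2] rsvd=2 & 0x3 = 0x2; word=0x45
[7+:1] lvl=1 & 0x1 = 0x1; word=0xc5
word = 0xc5 → little-endian bytes:
  [0]=0xc5

c5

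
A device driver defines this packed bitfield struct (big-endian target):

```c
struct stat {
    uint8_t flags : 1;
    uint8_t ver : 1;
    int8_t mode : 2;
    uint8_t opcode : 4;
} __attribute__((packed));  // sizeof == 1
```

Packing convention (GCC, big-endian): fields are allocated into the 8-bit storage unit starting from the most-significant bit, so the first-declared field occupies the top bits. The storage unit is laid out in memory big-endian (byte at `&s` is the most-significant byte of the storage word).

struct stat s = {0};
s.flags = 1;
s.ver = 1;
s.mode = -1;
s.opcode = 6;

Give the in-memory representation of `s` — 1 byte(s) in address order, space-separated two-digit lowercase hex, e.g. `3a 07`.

f6

flags (1b) val=1 bits=0x1 at bit 7: 0x80
ver (1b) val=1 bits=0x1 at bit 6: 0xc0
mode (2b) val=-1 bits=0x3 at bit 4: 0xf0
opcode (4b) val=6 bits=0x6 at bit 0: 0xf6
word = 0xf6 → big-endian bytes:
  [0]=0xf6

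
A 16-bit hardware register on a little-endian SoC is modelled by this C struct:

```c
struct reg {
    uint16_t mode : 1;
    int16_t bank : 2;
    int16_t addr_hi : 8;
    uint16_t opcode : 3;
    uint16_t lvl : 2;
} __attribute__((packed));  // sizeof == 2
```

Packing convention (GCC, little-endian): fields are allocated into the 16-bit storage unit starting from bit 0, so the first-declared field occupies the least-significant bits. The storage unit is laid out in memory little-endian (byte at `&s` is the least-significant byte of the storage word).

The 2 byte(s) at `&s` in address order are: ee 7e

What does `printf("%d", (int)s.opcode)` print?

7

[0]=0xee [1]=0x7e (little-endian) → word 0x7eee
mode:1 @ bit 0 → (0x7eee>>0)&0x1 = 0x0
bank:2 @ bit 1 → (0x7eee>>1)&0x3 = 0x3
addr_hi:8 @ bit 3 → (0x7eee>>3)&0xff = 0xdd
opcode:3 @ bit 11 → (0x7eee>>11)&0x7 = 0x7  ←
lvl:2 @ bit 14 → (0x7eee>>14)&0x3 = 0x1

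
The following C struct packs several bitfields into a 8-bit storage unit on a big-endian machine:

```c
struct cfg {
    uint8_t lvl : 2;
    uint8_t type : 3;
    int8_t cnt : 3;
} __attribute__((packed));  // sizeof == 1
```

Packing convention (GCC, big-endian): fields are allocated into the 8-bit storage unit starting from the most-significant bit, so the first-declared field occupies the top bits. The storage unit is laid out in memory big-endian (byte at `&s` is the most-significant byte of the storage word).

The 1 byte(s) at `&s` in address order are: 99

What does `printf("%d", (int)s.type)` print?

3

[0]=0x99 (big-endian) → word 0x99
lvl:2 @ bit 6 → (0x99>>6)&0x3 = 0x2
type:3 @ bit 3 → (0x99>>3)&0x7 = 0x3  ←
cnt:3 @ bit 0 → (0x99>>0)&0x7 = 0x1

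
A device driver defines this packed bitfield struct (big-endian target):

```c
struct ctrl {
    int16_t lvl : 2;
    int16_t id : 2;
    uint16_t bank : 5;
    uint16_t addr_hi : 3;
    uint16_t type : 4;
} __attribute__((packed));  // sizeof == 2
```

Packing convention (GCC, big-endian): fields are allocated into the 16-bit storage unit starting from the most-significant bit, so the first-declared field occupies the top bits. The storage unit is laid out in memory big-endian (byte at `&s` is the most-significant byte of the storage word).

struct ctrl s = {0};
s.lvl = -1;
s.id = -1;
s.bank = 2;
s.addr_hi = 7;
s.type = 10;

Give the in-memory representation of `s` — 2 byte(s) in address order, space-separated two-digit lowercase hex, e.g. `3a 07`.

f1 7a

[14+:2] lvl=-1 & 0x3 = 0x3; word=0xc000
[12+:2] id=-1 & 0x3 = 0x3; word=0xf000
[7+:5] bank=2 & 0x1f = 0x2; word=0xf100
[4+:3] addr_hi=7 & 0x7 = 0x7; word=0xf170
[0+:4] type=10 & 0xf = 0xa; word=0xf17a
word = 0xf17a → big-endian bytes:
  [0]=0xf1  [1]=0x7a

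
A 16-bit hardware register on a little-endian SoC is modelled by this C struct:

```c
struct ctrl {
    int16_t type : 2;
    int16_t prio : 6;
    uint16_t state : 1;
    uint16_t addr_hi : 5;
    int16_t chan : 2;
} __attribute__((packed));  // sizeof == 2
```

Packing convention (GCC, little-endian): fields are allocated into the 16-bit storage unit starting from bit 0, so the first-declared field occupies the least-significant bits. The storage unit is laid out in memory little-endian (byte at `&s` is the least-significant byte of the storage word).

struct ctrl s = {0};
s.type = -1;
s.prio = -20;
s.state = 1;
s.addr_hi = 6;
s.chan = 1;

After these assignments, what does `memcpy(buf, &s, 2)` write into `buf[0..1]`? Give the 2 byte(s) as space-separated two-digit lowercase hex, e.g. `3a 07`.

type (2b) val=-1 bits=0x3 at bit 0: 0x0003
prio (6b) val=-20 bits=0x2c at bit 2: 0x00b3
state (1b) val=1 bits=0x1 at bit 8: 0x01b3
addr_hi (5b) val=6 bits=0x6 at bit 9: 0x0db3
chan (2b) val=1 bits=0x1 at bit 14: 0x4db3
word = 0x4db3 → little-endian bytes:
  [0]=0xb3  [1]=0x4d

b3 4d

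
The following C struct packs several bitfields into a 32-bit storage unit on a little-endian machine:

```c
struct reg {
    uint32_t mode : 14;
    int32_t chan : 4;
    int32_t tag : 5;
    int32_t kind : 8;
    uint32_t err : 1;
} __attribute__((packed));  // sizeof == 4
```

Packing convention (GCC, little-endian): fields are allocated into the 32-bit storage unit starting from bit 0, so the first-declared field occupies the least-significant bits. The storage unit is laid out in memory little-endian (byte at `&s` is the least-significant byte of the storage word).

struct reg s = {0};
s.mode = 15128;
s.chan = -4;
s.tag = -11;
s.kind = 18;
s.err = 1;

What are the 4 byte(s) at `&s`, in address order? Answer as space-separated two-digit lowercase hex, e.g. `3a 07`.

18 3b 57 89

[0+:14] mode=15128 & 0x3fff = 0x3b18; word=0x00003b18
[14+:4] chan=-4 & 0xf = 0xc; word=0x00033b18
[18+:5] tag=-11 & 0x1f = 0x15; word=0x00573b18
[23+:8] kind=18 & 0xff = 0x12; word=0x09573b18
[31+:1] err=1 & 0x1 = 0x1; word=0x89573b18
word = 0x89573b18 → little-endian bytes:
  [0]=0x18  [1]=0x3b  [2]=0x57  [3]=0x89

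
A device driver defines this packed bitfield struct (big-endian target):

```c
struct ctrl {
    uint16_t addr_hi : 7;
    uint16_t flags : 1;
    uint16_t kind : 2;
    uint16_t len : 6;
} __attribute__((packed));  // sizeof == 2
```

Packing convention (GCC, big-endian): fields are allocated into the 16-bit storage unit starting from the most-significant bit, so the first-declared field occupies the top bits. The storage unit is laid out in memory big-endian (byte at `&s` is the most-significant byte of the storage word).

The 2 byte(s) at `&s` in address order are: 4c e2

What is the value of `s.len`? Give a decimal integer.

34

[0]=0x4c [1]=0xe2 (big-endian) → word 0x4ce2
addr_hi [9+:7] = (word>>9) & 0x7f = 38
flags [8+:1] = (word>>8) & 0x1 = 0
kind [6+:2] = (word>>6) & 0x3 = 3
len [0+:6] = (word>>0) & 0x3f = 34  ←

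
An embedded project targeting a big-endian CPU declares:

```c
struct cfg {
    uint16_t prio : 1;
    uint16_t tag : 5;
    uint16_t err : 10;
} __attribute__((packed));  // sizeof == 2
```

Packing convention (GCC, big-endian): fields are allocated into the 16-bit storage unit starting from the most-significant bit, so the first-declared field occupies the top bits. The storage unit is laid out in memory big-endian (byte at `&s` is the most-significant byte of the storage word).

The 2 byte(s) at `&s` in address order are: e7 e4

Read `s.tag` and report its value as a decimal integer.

25

[0]=0xe7 [1]=0xe4 (big-endian) → word 0xe7e4
prio:1 @ bit 15 → (0xe7e4>>15)&0x1 = 0x1
tag:5 @ bit 10 → (0xe7e4>>10)&0x1f = 0x19  ←
err:10 @ bit 0 → (0xe7e4>>0)&0x3ff = 0x3e4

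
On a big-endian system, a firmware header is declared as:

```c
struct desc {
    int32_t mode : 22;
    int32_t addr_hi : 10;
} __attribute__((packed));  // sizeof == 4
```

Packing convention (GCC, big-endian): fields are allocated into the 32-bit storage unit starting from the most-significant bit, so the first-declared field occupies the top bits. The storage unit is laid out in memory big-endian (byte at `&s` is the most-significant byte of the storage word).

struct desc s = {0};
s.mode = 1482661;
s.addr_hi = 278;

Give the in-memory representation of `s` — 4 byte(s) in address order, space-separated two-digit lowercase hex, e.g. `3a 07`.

5a 7e 95 16

mode:22 = 1482661 → 0x169fa5 << 10 → word 0x5a7e9400
addr_hi:10 = 278 → 0x116 << 0 → word 0x5a7e9516
word = 0x5a7e9516 → big-endian bytes:
  [0]=0x5a  [1]=0x7e  [2]=0x95  [3]=0x16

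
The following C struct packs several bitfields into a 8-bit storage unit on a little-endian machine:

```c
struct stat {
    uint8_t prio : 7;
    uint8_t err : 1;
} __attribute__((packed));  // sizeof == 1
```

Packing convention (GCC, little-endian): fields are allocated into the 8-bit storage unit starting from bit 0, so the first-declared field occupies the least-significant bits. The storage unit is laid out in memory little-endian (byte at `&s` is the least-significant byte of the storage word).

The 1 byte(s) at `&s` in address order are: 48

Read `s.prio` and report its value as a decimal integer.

[0]=0x48 (little-endian) → word 0x48
prio [0+:7] = (word>>0) & 0x7f = 72  ←
err [7+:1] = (word>>7) & 0x1 = 0

72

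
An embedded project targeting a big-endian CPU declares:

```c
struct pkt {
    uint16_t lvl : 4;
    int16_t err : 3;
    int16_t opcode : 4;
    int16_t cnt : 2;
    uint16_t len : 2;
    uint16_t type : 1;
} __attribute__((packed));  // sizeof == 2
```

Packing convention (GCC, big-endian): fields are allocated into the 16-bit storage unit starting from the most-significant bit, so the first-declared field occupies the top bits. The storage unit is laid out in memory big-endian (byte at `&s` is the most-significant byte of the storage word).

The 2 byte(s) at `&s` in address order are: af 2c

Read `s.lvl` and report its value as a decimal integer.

10

[0]=0xaf [1]=0x2c (big-endian) → word 0xaf2c
lvl [12+:4] = (word>>12) & 0xf = 10  ←
err [9+:3] = (word>>9) & 0x7 = 7
opcode [5+:4] = (word>>5) & 0xf = 9
cnt [3+:2] = (word>>3) & 0x3 = 1
len [1+:2] = (word>>1) & 0x3 = 2
type [0+:1] = (word>>0) & 0x1 = 0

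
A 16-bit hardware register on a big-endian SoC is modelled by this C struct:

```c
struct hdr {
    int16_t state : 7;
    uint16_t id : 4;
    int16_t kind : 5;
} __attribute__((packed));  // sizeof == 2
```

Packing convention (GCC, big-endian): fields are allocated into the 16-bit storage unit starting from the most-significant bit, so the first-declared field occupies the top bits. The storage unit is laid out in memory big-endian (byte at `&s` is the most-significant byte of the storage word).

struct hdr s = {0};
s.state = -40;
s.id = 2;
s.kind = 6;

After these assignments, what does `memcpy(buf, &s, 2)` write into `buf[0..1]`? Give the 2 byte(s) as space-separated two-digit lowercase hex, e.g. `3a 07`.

b0 46

state:7 = -40 → 0x58 << 9 → word 0xb000
id:4 = 2 → 0x2 << 5 → word 0xb040
kind:5 = 6 → 0x6 << 0 → word 0xb046
word = 0xb046 → big-endian bytes:
  [0]=0xb0  [1]=0x46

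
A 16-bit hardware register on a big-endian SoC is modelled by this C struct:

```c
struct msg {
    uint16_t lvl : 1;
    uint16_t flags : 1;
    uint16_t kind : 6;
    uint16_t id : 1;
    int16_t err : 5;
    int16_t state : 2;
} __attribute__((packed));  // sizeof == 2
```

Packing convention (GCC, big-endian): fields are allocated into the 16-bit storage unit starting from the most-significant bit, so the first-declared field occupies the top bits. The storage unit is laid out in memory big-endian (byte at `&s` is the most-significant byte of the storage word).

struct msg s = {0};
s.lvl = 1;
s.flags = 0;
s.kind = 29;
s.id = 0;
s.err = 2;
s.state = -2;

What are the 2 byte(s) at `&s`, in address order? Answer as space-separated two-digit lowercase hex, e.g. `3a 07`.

lvl:1 = 1 → 0x1 << 15 → word 0x8000
flags:1 = 0 → 0x0 << 14 → word 0x8000
kind:6 = 29 → 0x1d << 8 → word 0x9d00
id:1 = 0 → 0x0 << 7 → word 0x9d00
err:5 = 2 → 0x2 << 2 → word 0x9d08
state:2 = -2 → 0x2 << 0 → word 0x9d0a
word = 0x9d0a → big-endian bytes:
  [0]=0x9d  [1]=0x0a

9d 0a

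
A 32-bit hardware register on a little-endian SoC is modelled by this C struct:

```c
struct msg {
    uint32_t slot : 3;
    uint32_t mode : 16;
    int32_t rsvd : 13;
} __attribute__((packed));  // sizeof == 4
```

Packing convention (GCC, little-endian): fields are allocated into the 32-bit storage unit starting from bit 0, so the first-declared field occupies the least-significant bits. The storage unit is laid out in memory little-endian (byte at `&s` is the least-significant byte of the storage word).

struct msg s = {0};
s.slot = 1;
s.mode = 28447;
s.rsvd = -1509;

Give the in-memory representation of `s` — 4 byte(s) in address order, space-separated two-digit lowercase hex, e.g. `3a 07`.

f9 78 db d0

slot:3 = 1 → 0x1 << 0 → word 0x00000001
mode:16 = 28447 → 0x6f1f << 3 → word 0x000378f9
rsvd:13 = -1509 → 0x1a1b << 19 → word 0xd0db78f9
word = 0xd0db78f9 → little-endian bytes:
  [0]=0xf9  [1]=0x78  [2]=0xdb  [3]=0xd0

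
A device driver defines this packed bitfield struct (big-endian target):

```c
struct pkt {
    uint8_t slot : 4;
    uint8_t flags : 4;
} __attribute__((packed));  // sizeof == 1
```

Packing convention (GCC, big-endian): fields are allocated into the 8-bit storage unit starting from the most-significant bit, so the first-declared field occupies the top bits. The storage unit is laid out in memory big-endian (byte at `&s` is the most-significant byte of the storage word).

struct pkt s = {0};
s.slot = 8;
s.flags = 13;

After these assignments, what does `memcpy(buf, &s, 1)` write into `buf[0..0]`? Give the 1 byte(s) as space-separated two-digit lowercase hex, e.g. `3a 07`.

slot (4b) val=8 bits=0x8 at bit 4: 0x80
flags (4b) val=13 bits=0xd at bit 0: 0x8d
word = 0x8d → big-endian bytes:
  [0]=0x8d

8d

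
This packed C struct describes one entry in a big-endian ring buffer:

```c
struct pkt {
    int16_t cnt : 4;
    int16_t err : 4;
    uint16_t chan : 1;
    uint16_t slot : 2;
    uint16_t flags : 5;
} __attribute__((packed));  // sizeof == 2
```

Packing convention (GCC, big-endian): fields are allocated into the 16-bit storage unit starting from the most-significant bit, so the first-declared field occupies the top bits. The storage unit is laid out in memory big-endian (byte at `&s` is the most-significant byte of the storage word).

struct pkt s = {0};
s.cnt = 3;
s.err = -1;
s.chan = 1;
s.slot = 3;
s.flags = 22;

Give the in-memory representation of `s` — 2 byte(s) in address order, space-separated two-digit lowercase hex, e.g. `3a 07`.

[12+:4] cnt=3 & 0xf = 0x3; word=0x3000
[8+:4] err=-1 & 0xf = 0xf; word=0x3f00
[7+:1] chan=1 & 0x1 = 0x1; word=0x3f80
[5+:2] slot=3 & 0x3 = 0x3; word=0x3fe0
[0+:5] flags=22 & 0x1f = 0x16; word=0x3ff6
word = 0x3ff6 → big-endian bytes:
  [0]=0x3f  [1]=0xf6

3f f6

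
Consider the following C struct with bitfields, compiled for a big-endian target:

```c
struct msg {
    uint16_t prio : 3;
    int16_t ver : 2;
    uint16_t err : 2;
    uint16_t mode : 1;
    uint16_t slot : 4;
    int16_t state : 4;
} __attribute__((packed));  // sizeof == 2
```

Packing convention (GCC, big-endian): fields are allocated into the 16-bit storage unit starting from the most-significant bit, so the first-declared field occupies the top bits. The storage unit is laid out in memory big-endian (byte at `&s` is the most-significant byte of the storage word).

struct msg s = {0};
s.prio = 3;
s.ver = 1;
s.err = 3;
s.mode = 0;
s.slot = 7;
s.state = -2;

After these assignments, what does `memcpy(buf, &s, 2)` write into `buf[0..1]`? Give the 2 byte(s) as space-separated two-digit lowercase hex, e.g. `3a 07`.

6e 7e

[13+:3] prio=3 & 0x7 = 0x3; word=0x6000
[11+:2] ver=1 & 0x3 = 0x1; word=0x6800
[9+:2] err=3 & 0x3 = 0x3; word=0x6e00
[8+:1] mode=0 & 0x1 = 0x0; word=0x6e00
[4+:4] slot=7 & 0xf = 0x7; word=0x6e70
[0+:4] state=-2 & 0xf = 0xe; word=0x6e7e
word = 0x6e7e → big-endian bytes:
  [0]=0x6e  [1]=0x7e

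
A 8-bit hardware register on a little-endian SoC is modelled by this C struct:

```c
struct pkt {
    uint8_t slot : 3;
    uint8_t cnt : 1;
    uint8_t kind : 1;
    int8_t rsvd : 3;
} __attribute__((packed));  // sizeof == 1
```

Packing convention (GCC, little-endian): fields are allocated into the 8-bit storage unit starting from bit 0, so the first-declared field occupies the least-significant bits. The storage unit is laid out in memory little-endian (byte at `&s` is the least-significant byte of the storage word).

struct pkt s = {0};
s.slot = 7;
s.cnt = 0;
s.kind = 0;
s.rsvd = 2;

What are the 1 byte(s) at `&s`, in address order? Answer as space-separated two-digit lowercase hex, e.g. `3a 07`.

47

slot:3 = 7 → 0x7 << 0 → word 0x07
cnt:1 = 0 → 0x0 << 3 → word 0x07
kind:1 = 0 → 0x0 << 4 → word 0x07
rsvd:3 = 2 → 0x2 << 5 → word 0x47
word = 0x47 → little-endian bytes:
  [0]=0x47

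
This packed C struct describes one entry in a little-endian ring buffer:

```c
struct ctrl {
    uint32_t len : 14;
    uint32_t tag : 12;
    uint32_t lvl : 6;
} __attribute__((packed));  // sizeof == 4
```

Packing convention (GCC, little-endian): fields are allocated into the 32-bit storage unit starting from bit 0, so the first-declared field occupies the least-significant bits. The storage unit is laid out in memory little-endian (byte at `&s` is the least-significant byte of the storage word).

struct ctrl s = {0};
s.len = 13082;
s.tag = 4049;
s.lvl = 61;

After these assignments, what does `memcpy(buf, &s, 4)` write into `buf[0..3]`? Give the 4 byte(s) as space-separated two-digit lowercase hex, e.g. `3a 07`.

1a 73 f4 f7

len:14 = 13082 → 0x331a << 0 → word 0x0000331a
tag:12 = 4049 → 0xfd1 << 14 → word 0x03f4731a
lvl:6 = 61 → 0x3d << 26 → word 0xf7f4731a
word = 0xf7f4731a → little-endian bytes:
  [0]=0x1a  [1]=0x73  [2]=0xf4  [3]=0xf7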